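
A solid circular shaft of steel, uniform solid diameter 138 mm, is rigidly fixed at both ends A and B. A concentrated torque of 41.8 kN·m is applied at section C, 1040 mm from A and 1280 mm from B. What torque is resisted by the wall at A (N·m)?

23100 N·m

With uniform GJ and both ends fixed, compatibility θ_AC = θ_CB gives T_A·a = T_B·b, together with T_A + T_B = T₀.
T_A = T₀·b/(a+b) = 41800·1280/2320 = 23060 N·m; T_B = 18740 N·m.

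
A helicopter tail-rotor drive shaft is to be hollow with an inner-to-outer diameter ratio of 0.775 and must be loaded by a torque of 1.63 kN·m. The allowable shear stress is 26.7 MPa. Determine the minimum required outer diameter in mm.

For a hollow shaft with d_i/d_o = 0.775: τ_max = 16T/(π d_o³ (1−k⁴)), so d_o = [16T/(π τ_allow (1−k⁴))]^(1/3) = [16·1630/(π·2.67×10^7·0.6392)]^(1/3) = 0.07864 m.

78.6 mm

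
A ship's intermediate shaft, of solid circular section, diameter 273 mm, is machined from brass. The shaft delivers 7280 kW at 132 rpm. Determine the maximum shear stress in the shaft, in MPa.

ω = 2π·132/60 = 13.82 rad/s, so T = P/ω = 7280×10³ / 13.82 = 526700 N·m.
J = πd⁴/32 = π(0.273)⁴/32 = 5.453×10^-4 m⁴.
τ_max = T·r/J = 526700 × 0.137 / 5.453×10^-4 = 1.318×10^8 Pa.

132 MPa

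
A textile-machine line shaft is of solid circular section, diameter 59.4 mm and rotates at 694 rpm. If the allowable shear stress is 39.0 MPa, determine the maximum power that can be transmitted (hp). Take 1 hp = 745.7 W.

J = πd⁴/32 = π(0.0594)⁴/32 = 1.222×10^-6 m⁴.
T_max = τ_allow·J/r = 3.90×10^7 × 1.222×10^-6 / 0.0297 = 1605 N·m.
ω = 2π·694/60 = 72.68 rad/s, so P_max = T_max·ω = 1.166×10^5 W.

156 hp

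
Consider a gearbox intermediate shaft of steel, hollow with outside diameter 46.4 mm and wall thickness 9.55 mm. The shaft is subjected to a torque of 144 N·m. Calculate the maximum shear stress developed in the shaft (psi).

1210 psi

J = π(d_o⁴ − d_i⁴)/32 = π(0.0464⁴ − 0.0273⁴)/32 = 4.005×10^-7 m⁴.
τ_max = T·r/J = 144.0 × 0.0232 / 4.005×10^-7 = 8.341×10^6 Pa.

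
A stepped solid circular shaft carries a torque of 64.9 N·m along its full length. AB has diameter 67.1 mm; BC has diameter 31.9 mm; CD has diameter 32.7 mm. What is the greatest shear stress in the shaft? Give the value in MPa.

10.2 MPa

Under the same torque, τ_max = 16T/(πd³) is largest where d is smallest — segment BC (d = 31.9 mm).
τ_max = 16·64.90/(π·(0.0319)³) = 1.018×10^7 Pa.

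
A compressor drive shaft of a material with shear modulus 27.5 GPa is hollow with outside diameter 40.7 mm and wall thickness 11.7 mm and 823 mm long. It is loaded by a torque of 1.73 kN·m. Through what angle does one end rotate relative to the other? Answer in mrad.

J = π(d_o⁴ − d_i⁴)/32 = π(0.0407⁴ − 0.0173⁴)/32 = 2.606×10^-7 m⁴.
θ = T·L/(G·J) = 1730 × 0.823 / (27.5×10⁹ × 2.606×10^-7) = 0.1987 rad.

199 mrad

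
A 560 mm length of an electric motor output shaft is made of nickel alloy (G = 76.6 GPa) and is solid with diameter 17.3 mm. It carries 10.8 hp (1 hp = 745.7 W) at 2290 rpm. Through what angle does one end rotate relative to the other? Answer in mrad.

27.9 mrad

ω = 2π·2290/60 = 239.8 rad/s, so T = P/ω = 10.8×745.7 / 239.8 = 33.58 N·m.
J = πd⁴/32 = π(0.0173)⁴/32 = 8.794×10^-9 m⁴.
θ = T·L/(G·J) = 33.58 × 0.560 / (76.6×10⁹ × 8.794×10^-9) = 0.02792 rad.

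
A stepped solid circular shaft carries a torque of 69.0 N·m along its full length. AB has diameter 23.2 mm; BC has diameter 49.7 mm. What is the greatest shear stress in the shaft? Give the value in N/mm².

Under the same torque, τ_max = 16T/(πd³) is largest where d is smallest — segment AB (d = 23.2 mm).
τ_max = 16·69.00/(π·(0.0232)³) = 2.814×10^7 Pa.

28.1 N/mm²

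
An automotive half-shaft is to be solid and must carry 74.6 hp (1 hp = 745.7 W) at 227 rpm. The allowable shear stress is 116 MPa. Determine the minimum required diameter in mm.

ω = 2π·227/60 = 23.77 rad/s, so T = P/ω = 74.6×745.7 / 23.77 = 2340 N·m.
For a solid shaft τ_max = 16T/(πd³), so d = (16T/(π τ_allow))^(1/3) = (16·2340/(π·1.16×10^8))^(1/3) = 0.04684 m.

46.8 mm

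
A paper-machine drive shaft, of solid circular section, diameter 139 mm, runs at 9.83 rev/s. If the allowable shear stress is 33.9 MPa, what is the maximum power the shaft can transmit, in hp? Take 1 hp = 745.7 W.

1480 hp

J = πd⁴/32 = π(0.139)⁴/32 = 3.665×10^-5 m⁴.
T_max = τ_allow·J/r = 3.39×10^7 × 3.665×10^-5 / 0.0695 = 17880 N·m.
ω = 2π·9.83 = 61.76 rad/s, so P_max = T_max·ω = 1.104×10^6 W.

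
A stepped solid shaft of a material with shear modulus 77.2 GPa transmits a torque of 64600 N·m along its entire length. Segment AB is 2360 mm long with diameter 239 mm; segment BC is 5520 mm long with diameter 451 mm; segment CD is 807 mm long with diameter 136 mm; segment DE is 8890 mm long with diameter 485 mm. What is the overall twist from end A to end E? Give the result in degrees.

1.65°

J_AB = π(0.239)⁴/32 = 3.20×10^-4 m⁴; J_BC = π(0.451)⁴/32 = 4.06×10^-3 m⁴; J_CD = π(0.136)⁴/32 = 3.36×10^-5 m⁴; J_DE = π(0.485)⁴/32 = 5.43×10^-3 m⁴.
θ = (T/G)·Σ L_i/J_i = (64600/77.2×10⁹)·(2.36/3.20×10^-4 + 5.52/4.06×10^-3 + 0.807/3.36×10^-5 + 8.89/5.43×10^-3) = 0.02878 rad.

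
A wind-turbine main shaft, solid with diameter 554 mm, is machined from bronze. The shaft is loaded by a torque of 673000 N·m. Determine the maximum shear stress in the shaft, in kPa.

J = πd⁴/32 = π(0.554)⁴/32 = 9.248×10^-3 m⁴.
τ_max = T·r/J = 673000 × 0.277 / 9.248×10^-3 = 2.016×10^7 Pa.

20200 kPa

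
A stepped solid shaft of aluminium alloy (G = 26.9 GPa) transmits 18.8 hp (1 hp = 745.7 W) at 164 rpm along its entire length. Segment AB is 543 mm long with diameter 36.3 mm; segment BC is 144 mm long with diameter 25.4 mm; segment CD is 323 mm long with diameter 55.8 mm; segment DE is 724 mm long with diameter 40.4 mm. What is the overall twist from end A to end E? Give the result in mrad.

ω = 2π·164/60 = 17.17 rad/s, so T = P/ω = 18.8×745.7 / 17.17 = 816.3 N·m.
J_AB = π(0.0363)⁴/32 = 1.70×10^-7 m⁴; J_BC = π(0.0254)⁴/32 = 4.09×10^-8 m⁴; J_CD = π(0.0558)⁴/32 = 9.52×10^-7 m⁴; J_DE = π(0.0404)⁴/32 = 2.62×10^-7 m⁴.
θ = (T/G)·Σ L_i/J_i = (816.3/26.9×10⁹)·(0.543/1.70×10^-7 + 0.144/4.09×10^-8 + 0.323/9.52×10^-7 + 0.724/2.62×10^-7) = 0.2979 rad.

298 mrad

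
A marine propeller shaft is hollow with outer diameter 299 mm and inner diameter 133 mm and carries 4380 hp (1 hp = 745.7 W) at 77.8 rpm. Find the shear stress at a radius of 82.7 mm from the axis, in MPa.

ω = 2π·77.8/60 = 8.147 rad/s, so T = P/ω = 4380×745.7 / 8.147 = 400900 N·m.
J = π(d_o⁴ − d_i⁴)/32 = π(0.299⁴ − 0.133⁴)/32 = 7.539×10^-4 m⁴.
Shear stress varies linearly with radius: τ = T·r/J = 400900 × 0.0827 / 7.539×10^-4 = 4.397×10^7 Pa.

44.0 MPa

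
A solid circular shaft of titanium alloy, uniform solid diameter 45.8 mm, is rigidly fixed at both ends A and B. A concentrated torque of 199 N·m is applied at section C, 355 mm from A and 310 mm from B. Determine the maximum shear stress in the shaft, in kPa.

With uniform GJ and both ends fixed, compatibility θ_AC = θ_CB gives T_A·a = T_B·b, together with T_A + T_B = T₀.
T_A = T₀·b/(a+b) = 199.0·310/665.0 = 92.77 N·m; T_B = 106.2 N·m.
τ in each portion: τ_AC = 4.92×10^6 Pa, τ_CB = 5.63×10^6 Pa; maximum is in CB.
τ_max = T_CB·r/J = 106.2·0.0229/4.32×10^-7 = 5.632×10^6 Pa.

5630 kPa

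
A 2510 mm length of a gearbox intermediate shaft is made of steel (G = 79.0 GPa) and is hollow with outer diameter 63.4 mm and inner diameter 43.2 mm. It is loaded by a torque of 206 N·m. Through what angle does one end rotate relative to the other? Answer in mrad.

5.26 mrad

J = π(d_o⁴ − d_i⁴)/32 = π(0.0634⁴ − 0.0432⁴)/32 = 1.244×10^-6 m⁴.
θ = T·L/(G·J) = 206.0 × 2.51 / (79.0×10⁹ × 1.244×10^-6) = 5.260×10^-3 rad.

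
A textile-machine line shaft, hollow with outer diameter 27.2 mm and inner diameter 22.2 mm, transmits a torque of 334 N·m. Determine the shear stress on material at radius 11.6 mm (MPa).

130 MPa

J = π(d_o⁴ − d_i⁴)/32 = π(0.0272⁴ − 0.0222⁴)/32 = 2.989×10^-8 m⁴.
Shear stress varies linearly with radius: τ = T·r/J = 334.0 × 0.0116 / 2.989×10^-8 = 1.296×10^8 Pa.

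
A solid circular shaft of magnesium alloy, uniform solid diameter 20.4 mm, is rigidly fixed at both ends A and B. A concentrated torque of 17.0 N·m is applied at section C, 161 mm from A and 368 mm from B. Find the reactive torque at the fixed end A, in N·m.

11.8 N·m

With uniform GJ and both ends fixed, compatibility θ_AC = θ_CB gives T_A·a = T_B·b, together with T_A + T_B = T₀.
T_A = T₀·b/(a+b) = 17.00·368/529.0 = 11.83 N·m; T_B = 5.174 N·m.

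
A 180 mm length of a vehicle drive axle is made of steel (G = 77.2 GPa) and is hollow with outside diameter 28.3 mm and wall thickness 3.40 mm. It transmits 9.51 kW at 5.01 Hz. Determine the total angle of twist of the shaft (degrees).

ω = 2π·5.01 = 31.48 rad/s, so T = P/ω = 9.51×10³ / 31.48 = 302.1 N·m.
J = π(d_o⁴ − d_i⁴)/32 = π(0.0283⁴ − 0.0215⁴)/32 = 4.199×10^-8 m⁴.
θ = T·L/(G·J) = 302.1 × 0.180 / (77.2×10⁹ × 4.199×10^-8) = 0.01677 rad.

0.961°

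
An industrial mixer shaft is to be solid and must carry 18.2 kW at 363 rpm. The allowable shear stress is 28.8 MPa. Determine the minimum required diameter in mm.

43.9 mm

ω = 2π·363/60 = 38.01 rad/s, so T = P/ω = 18.2×10³ / 38.01 = 478.8 N·m.
For a solid shaft τ_max = 16T/(πd³), so d = (16T/(π τ_allow))^(1/3) = (16·478.8/(π·2.88×10^7))^(1/3) = 0.04391 m.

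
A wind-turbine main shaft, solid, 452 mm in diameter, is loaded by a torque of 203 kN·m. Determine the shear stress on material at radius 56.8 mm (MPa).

2.81 MPa

J = πd⁴/32 = π(0.452)⁴/32 = 4.098×10^-3 m⁴.
Shear stress varies linearly with radius: τ = T·r/J = 203000 × 0.0568 / 4.098×10^-3 = 2.814×10^6 Pa.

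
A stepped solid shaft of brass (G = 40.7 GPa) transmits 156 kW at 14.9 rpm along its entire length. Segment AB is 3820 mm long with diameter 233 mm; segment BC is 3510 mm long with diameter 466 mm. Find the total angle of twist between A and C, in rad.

ω = 2π·14.9/60 = 1.560 rad/s, so T = P/ω = 156×10³ / 1.560 = 99980 N·m.
J_AB = π(0.233)⁴/32 = 2.89×10^-4 m⁴; J_BC = π(0.466)⁴/32 = 4.63×10^-3 m⁴.
θ = (T/G)·Σ L_i/J_i = (99980/40.7×10⁹)·(3.82/2.89×10^-4 + 3.51/4.63×10^-3) = 0.03429 rad.

0.0343 rad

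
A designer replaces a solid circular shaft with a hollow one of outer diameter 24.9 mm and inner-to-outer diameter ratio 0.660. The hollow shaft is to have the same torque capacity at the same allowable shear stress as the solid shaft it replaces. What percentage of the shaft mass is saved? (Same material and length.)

Equal τ_max and T ⇒ the solid shaft needs d_s³ = d_o³(1−k⁴), so d_s = 24.9·(1−0.660⁴)^(1/3) = 23.21 mm.
Area ratio A_h/A_s = d_o²(1−k²)/d_s² = (1−k²)/(1−k⁴)^(2/3) = 0.6494.
Mass saving = 1 − 0.6494 = 35.1 %.

35.1 %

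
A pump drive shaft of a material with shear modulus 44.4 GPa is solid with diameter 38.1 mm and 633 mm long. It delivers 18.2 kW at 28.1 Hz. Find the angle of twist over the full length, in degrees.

0.407°

ω = 2π·28.1 = 176.6 rad/s, so T = P/ω = 18.2×10³ / 176.6 = 103.1 N·m.
J = πd⁴/32 = π(0.0381)⁴/32 = 2.069×10^-7 m⁴.
θ = T·L/(G·J) = 103.1 × 0.633 / (44.4×10⁹ × 2.069×10^-7) = 7.104×10^-3 rad.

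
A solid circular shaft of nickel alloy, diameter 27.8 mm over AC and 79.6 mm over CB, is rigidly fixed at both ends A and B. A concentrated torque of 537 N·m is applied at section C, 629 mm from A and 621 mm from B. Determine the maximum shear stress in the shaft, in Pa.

5.34e6 Pa

Compatibility: T_A·a/J_AC = T_B·b/J_CB with T_A + T_B = T₀.
J_AC = 5.86×10^-8 m⁴, J_CB = 3.94×10^-6 m⁴, so T_A = T₀·(J_AC/a)/((J_AC/a)+(J_CB/b)) = 7.773 N·m, T_B = 529.2 N·m.
τ in each portion: τ_AC = 1.84×10^6 Pa, τ_CB = 5.34×10^6 Pa; maximum is in CB.
τ_max = T_CB·r/J = 529.2·0.0398/3.94×10^-6 = 5.344×10^6 Pa.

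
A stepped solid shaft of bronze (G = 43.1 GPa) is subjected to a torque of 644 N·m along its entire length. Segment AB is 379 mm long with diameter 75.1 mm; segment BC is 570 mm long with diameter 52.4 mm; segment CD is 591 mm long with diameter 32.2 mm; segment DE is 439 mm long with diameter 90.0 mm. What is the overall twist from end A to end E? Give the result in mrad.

J_AB = π(0.0751)⁴/32 = 3.12×10^-6 m⁴; J_BC = π(0.0524)⁴/32 = 7.40×10^-7 m⁴; J_CD = π(0.0322)⁴/32 = 1.06×10^-7 m⁴; J_DE = π(0.0900)⁴/32 = 6.44×10^-6 m⁴.
θ = (T/G)·Σ L_i/J_i = (644.0/43.1×10⁹)·(0.379/3.12×10^-6 + 0.570/7.40×10^-7 + 0.591/1.06×10^-7 + 0.439/6.44×10^-6) = 0.09801 rad.

98.0 mrad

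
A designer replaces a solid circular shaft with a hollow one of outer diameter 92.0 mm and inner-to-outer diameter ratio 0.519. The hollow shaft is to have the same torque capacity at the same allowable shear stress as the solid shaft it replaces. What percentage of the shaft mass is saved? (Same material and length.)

23.2 %

Equal τ_max and T ⇒ the solid shaft needs d_s³ = d_o³(1−k⁴), so d_s = 92.0·(1−0.519⁴)^(1/3) = 89.72 mm.
Area ratio A_h/A_s = d_o²(1−k²)/d_s² = (1−k²)/(1−k⁴)^(2/3) = 0.7683.
Mass saving = 1 − 0.7683 = 23.2 %.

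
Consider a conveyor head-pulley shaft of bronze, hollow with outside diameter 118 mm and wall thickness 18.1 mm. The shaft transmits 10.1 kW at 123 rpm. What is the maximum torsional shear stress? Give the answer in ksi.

0.458 ksi

ω = 2π·123/60 = 12.88 rad/s, so T = P/ω = 10.1×10³ / 12.88 = 784.1 N·m.
J = π(d_o⁴ − d_i⁴)/32 = π(0.118⁴ − 0.0818⁴)/32 = 1.464×10^-5 m⁴.
τ_max = T·r/J = 784.1 × 0.0590 / 1.464×10^-5 = 3.160×10^6 Pa.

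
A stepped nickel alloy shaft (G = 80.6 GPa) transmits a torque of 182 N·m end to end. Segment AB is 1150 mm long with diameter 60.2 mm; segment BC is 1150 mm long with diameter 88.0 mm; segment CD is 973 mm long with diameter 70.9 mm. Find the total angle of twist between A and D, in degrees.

J_AB = π(0.0602)⁴/32 = 1.29×10^-6 m⁴; J_BC = π(0.0880)⁴/32 = 5.89×10^-6 m⁴; J_CD = π(0.0709)⁴/32 = 2.48×10^-6 m⁴.
θ = (T/G)·Σ L_i/J_i = (182.0/80.6×10⁹)·(1.15/1.29×10^-6 + 1.15/5.89×10^-6 + 0.973/2.48×10^-6) = 3.341×10^-3 rad.

0.191°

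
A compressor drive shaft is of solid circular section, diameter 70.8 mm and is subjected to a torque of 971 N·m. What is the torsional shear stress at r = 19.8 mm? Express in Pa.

7.79e6 Pa

J = πd⁴/32 = π(0.0708)⁴/32 = 2.467×10^-6 m⁴.
Shear stress varies linearly with radius: τ = T·r/J = 971.0 × 0.0198 / 2.467×10^-6 = 7.794×10^6 Pa.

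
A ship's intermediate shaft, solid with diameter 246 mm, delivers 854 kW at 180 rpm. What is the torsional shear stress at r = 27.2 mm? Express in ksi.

0.497 ksi

ω = 2π·180/60 = 18.85 rad/s, so T = P/ω = 854×10³ / 18.85 = 45310 N·m.
J = πd⁴/32 = π(0.246)⁴/32 = 3.595×10^-4 m⁴.
Shear stress varies linearly with radius: τ = T·r/J = 45310 × 0.0272 / 3.595×10^-4 = 3.428×10^6 Pa.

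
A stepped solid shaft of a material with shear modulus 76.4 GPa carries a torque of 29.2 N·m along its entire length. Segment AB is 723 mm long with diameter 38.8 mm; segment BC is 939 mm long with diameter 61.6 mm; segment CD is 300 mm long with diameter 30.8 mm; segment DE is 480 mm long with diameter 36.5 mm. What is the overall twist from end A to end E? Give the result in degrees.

0.220°

J_AB = π(0.0388)⁴/32 = 2.22×10^-7 m⁴; J_BC = π(0.0616)⁴/32 = 1.41×10^-6 m⁴; J_CD = π(0.0308)⁴/32 = 8.83×10^-8 m⁴; J_DE = π(0.0365)⁴/32 = 1.74×10^-7 m⁴.
θ = (T/G)·Σ L_i/J_i = (29.20/76.4×10⁹)·(0.723/2.22×10^-7 + 0.939/1.41×10^-6 + 0.300/8.83×10^-8 + 0.480/1.74×10^-7) = 3.846×10^-3 rad.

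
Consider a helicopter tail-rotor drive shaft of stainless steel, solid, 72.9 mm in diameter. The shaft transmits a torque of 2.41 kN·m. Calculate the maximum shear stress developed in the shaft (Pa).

J = πd⁴/32 = π(0.0729)⁴/32 = 2.773×10^-6 m⁴.
τ_max = T·r/J = 2410 × 0.0365 / 2.773×10^-6 = 3.168×10^7 Pa.

3.17e7 Pa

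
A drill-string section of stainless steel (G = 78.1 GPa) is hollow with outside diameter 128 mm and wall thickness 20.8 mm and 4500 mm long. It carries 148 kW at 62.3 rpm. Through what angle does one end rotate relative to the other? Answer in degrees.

ω = 2π·62.3/60 = 6.524 rad/s, so T = P/ω = 148×10³ / 6.524 = 22690 N·m.
J = π(d_o⁴ − d_i⁴)/32 = π(0.128⁴ − 0.0864⁴)/32 = 2.088×10^-5 m⁴.
θ = T·L/(G·J) = 22690 × 4.50 / (78.1×10⁹ × 2.088×10^-5) = 0.06259 rad.

3.59°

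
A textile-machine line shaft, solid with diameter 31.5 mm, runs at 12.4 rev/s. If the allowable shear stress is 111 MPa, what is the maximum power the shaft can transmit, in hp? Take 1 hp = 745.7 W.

71.2 hp

J = πd⁴/32 = π(0.0315)⁴/32 = 9.666×10^-8 m⁴.
T_max = τ_allow·J/r = 1.11×10^8 × 9.666×10^-8 / 0.0158 = 681.2 N·m.
ω = 2π·12.4 = 77.91 rad/s, so P_max = T_max·ω = 5.307×10^4 W.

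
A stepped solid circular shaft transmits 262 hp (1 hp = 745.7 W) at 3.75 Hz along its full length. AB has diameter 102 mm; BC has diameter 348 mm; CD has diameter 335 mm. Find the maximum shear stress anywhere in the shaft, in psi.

ω = 2π·3.75 = 23.56 rad/s, so T = P/ω = 262×745.7 / 23.56 = 8292 N·m.
Under the same torque, τ_max = 16T/(πd³) is largest where d is smallest — segment AB (d = 102 mm).
τ_max = 16·8292/(π·(0.102)³) = 3.979×10^7 Pa.

5770 psi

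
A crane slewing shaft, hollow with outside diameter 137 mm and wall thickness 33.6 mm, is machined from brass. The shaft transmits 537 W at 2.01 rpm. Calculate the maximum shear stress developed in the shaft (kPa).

ω = 2π·2.01/60 = 0.2105 rad/s, so T = P/ω = 537 / 0.2105 = 2551 N·m.
J = π(d_o⁴ − d_i⁴)/32 = π(0.137⁴ − 0.0698⁴)/32 = 3.225×10^-5 m⁴.
τ_max = T·r/J = 2551 × 0.0685 / 3.225×10^-5 = 5.418×10^6 Pa.

5420 kPa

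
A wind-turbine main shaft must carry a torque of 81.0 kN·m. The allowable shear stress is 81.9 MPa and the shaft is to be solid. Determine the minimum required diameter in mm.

For a solid shaft τ_max = 16T/(πd³), so d = (16T/(π τ_allow))^(1/3) = (16·81000/(π·8.19×10^7))^(1/3) = 0.1714 m.

171 mm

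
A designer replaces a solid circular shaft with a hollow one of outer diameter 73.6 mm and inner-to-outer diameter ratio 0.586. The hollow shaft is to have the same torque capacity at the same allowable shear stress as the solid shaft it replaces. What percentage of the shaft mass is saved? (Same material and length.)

Equal τ_max and T ⇒ the solid shaft needs d_s³ = d_o³(1−k⁴), so d_s = 73.6·(1−0.586⁴)^(1/3) = 70.59 mm.
Area ratio A_h/A_s = d_o²(1−k²)/d_s² = (1−k²)/(1−k⁴)^(2/3) = 0.7139.
Mass saving = 1 − 0.7139 = 28.6 %.

28.6 %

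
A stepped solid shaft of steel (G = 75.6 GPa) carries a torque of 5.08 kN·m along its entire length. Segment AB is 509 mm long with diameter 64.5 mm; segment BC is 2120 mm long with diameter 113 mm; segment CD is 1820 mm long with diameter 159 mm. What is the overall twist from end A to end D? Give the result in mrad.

J_AB = π(0.0645)⁴/32 = 1.70×10^-6 m⁴; J_BC = π(0.113)⁴/32 = 1.60×10^-5 m⁴; J_CD = π(0.159)⁴/32 = 6.27×10^-5 m⁴.
θ = (T/G)·Σ L_i/J_i = (5080/75.6×10⁹)·(0.509/1.70×10^-6 + 2.12/1.60×10^-5 + 1.82/6.27×10^-5) = 0.03098 rad.

31.0 mrad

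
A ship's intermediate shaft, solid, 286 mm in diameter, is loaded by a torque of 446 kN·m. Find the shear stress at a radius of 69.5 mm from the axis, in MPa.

J = πd⁴/32 = π(0.286)⁴/32 = 6.568×10^-4 m⁴.
Shear stress varies linearly with radius: τ = T·r/J = 446000 × 0.0695 / 6.568×10^-4 = 4.719×10^7 Pa.

47.2 MPa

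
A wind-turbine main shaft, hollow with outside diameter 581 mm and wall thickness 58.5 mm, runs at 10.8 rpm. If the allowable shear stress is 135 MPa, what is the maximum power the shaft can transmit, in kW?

3490 kW

J = π(d_o⁴ − d_i⁴)/32 = π(0.581⁴ − 0.464⁴)/32 = 6.636×10^-3 m⁴.
T_max = τ_allow·J/r = 1.35×10^8 × 6.636×10^-3 / 0.290 = 3.084e6 N·m.
ω = 2π·10.8/60 = 1.131 rad/s, so P_max = T_max·ω = 3.488×10^6 W.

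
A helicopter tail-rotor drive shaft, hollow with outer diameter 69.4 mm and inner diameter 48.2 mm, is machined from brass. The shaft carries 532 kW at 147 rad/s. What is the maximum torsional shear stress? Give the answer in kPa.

71900 kPa

ω = 147 rad/s, so T = P/ω = 532×10³ / 147.0 = 3619 N·m.
J = π(d_o⁴ − d_i⁴)/32 = π(0.0694⁴ − 0.0482⁴)/32 = 1.747×10^-6 m⁴.
τ_max = T·r/J = 3619 × 0.0347 / 1.747×10^-6 = 7.186×10^7 Pa.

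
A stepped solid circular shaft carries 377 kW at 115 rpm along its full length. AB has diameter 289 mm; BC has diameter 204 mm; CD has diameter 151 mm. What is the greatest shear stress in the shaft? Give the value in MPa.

ω = 2π·115/60 = 12.04 rad/s, so T = P/ω = 377×10³ / 12.04 = 31310 N·m.
Under the same torque, τ_max = 16T/(πd³) is largest where d is smallest — segment CD (d = 151 mm).
τ_max = 16·31310/(π·(0.151)³) = 4.631×10^7 Pa.

46.3 MPa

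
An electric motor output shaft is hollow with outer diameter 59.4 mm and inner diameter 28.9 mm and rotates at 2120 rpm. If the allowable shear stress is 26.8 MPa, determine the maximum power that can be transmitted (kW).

231 kW

J = π(d_o⁴ − d_i⁴)/32 = π(0.0594⁴ − 0.0289⁴)/32 = 1.154×10^-6 m⁴.
T_max = τ_allow·J/r = 2.68×10^7 × 1.154×10^-6 / 0.0297 = 1041 N·m.
ω = 2π·2120/60 = 222.0 rad/s, so P_max = T_max·ω = 2.311×10^5 W.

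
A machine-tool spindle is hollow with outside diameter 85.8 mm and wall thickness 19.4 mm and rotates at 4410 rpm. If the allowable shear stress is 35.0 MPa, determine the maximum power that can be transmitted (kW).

1820 kW

J = π(d_o⁴ − d_i⁴)/32 = π(0.0858⁴ − 0.0470⁴)/32 = 4.841×10^-6 m⁴.
T_max = τ_allow·J/r = 3.50×10^7 × 4.841×10^-6 / 0.0429 = 3950 N·m.
ω = 2π·4410/60 = 461.8 rad/s, so P_max = T_max·ω = 1.824×10^6 W.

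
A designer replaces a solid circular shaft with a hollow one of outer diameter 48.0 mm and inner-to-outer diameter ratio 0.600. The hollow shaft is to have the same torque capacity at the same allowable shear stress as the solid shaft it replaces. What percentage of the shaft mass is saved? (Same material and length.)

Equal τ_max and T ⇒ the solid shaft needs d_s³ = d_o³(1−k⁴), so d_s = 48.0·(1−0.600⁴)^(1/3) = 45.83 mm.
Area ratio A_h/A_s = d_o²(1−k²)/d_s² = (1−k²)/(1−k⁴)^(2/3) = 0.7020.
Mass saving = 1 − 0.7020 = 29.8 %.

29.8 %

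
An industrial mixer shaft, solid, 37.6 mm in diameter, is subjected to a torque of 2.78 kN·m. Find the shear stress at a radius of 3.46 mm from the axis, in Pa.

4.90e7 Pa

J = πd⁴/32 = π(0.0376)⁴/32 = 1.962×10^-7 m⁴.
Shear stress varies linearly with radius: τ = T·r/J = 2780 × 0.00346 / 1.962×10^-7 = 4.902×10^7 Pa.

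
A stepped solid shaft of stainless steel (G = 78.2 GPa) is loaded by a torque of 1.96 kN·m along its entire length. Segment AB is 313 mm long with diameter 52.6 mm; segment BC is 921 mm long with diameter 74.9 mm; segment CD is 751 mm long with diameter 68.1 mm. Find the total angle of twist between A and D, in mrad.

J_AB = π(0.0526)⁴/32 = 7.52×10^-7 m⁴; J_BC = π(0.0749)⁴/32 = 3.09×10^-6 m⁴; J_CD = π(0.0681)⁴/32 = 2.11×10^-6 m⁴.
θ = (T/G)·Σ L_i/J_i = (1960/78.2×10⁹)·(0.313/7.52×10^-7 + 0.921/3.09×10^-6 + 0.751/2.11×10^-6) = 0.02682 rad.

26.8 mrad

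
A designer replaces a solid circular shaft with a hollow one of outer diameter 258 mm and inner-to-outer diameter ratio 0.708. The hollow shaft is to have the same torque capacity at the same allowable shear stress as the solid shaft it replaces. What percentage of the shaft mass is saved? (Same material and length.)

Equal τ_max and T ⇒ the solid shaft needs d_s³ = d_o³(1−k⁴), so d_s = 258·(1−0.708⁴)^(1/3) = 234.3 mm.
Area ratio A_h/A_s = d_o²(1−k²)/d_s² = (1−k²)/(1−k⁴)^(2/3) = 0.6049.
Mass saving = 1 − 0.6049 = 39.5 %.

39.5 %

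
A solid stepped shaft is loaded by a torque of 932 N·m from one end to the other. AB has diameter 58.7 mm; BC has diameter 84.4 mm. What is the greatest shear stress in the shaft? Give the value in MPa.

23.5 MPa

Under the same torque, τ_max = 16T/(πd³) is largest where d is smallest — segment AB (d = 58.7 mm).
τ_max = 16·932.0/(π·(0.0587)³) = 2.347×10^7 Pa.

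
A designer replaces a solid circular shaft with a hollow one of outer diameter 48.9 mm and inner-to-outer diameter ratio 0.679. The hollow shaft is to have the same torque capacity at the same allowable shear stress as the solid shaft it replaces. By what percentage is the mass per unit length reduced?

36.8 %

Equal τ_max and T ⇒ the solid shaft needs d_s³ = d_o³(1−k⁴), so d_s = 48.9·(1−0.679⁴)^(1/3) = 45.16 mm.
Area ratio A_h/A_s = d_o²(1−k²)/d_s² = (1−k²)/(1−k⁴)^(2/3) = 0.6320.
Mass saving = 1 − 0.6320 = 36.8 %.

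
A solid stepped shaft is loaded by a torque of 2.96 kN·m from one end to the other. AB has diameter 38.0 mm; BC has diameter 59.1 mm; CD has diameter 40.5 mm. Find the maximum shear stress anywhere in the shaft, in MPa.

Under the same torque, τ_max = 16T/(πd³) is largest where d is smallest — segment AB (d = 38.0 mm).
τ_max = 16·2960/(π·(0.0380)³) = 2.747×10^8 Pa.

275 MPa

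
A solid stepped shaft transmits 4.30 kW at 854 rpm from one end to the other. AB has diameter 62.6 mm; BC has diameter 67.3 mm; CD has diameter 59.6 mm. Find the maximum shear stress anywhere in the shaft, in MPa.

ω = 2π·854/60 = 89.43 rad/s, so T = P/ω = 4.30×10³ / 89.43 = 48.08 N·m.
Under the same torque, τ_max = 16T/(πd³) is largest where d is smallest — segment CD (d = 59.6 mm).
τ_max = 16·48.08/(π·(0.0596)³) = 1.157×10^6 Pa.

1.16 MPa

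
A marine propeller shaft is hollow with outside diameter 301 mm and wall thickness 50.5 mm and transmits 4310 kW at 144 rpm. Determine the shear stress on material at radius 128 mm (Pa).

5.64e7 Pa

ω = 2π·144/60 = 15.08 rad/s, so T = P/ω = 4310×10³ / 15.08 = 285800 N·m.
J = π(d_o⁴ − d_i⁴)/32 = π(0.301⁴ − 0.200⁴)/32 = 6.488×10^-4 m⁴.
Shear stress varies linearly with radius: τ = T·r/J = 285800 × 0.128 / 6.488×10^-4 = 5.639×10^7 Pa.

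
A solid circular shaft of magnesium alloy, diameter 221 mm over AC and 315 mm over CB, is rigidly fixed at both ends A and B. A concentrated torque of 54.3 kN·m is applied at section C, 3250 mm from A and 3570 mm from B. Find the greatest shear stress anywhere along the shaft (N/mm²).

6.99 N/mm²

Compatibility: T_A·a/J_AC = T_B·b/J_CB with T_A + T_B = T₀.
J_AC = 2.34×10^-4 m⁴, J_CB = 9.67×10^-4 m⁴, so T_A = T₀·(J_AC/a)/((J_AC/a)+(J_CB/b)) = 11410 N·m, T_B = 42890 N·m.
τ in each portion: τ_AC = 5.39×10^6 Pa, τ_CB = 6.99×10^6 Pa; maximum is in CB.
τ_max = T_CB·r/J = 42890·0.158/9.67×10^-4 = 6.988×10^6 Pa.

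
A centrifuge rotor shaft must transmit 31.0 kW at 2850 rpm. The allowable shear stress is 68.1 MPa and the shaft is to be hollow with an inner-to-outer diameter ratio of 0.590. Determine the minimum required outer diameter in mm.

20.7 mm

ω = 2π·2850/60 = 298.5 rad/s, so T = P/ω = 31.0×10³ / 298.5 = 103.9 N·m.
For a hollow shaft with d_i/d_o = 0.590: τ_max = 16T/(π d_o³ (1−k⁴)), so d_o = [16T/(π τ_allow (1−k⁴))]^(1/3) = [16·103.9/(π·6.81×10^7·0.8788)]^(1/3) = 0.02068 m.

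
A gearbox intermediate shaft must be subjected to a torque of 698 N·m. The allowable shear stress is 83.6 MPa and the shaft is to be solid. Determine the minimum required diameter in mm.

For a solid shaft τ_max = 16T/(πd³), so d = (16T/(π τ_allow))^(1/3) = (16·698.0/(π·8.36×10^7))^(1/3) = 0.03490 m.

34.9 mm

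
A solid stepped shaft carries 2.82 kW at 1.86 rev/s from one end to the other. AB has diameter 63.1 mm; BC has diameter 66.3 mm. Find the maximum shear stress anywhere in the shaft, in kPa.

4890 kPa

ω = 2π·1.86 = 11.69 rad/s, so T = P/ω = 2.82×10³ / 11.69 = 241.3 N·m.
Under the same torque, τ_max = 16T/(πd³) is largest where d is smallest — segment AB (d = 63.1 mm).
τ_max = 16·241.3/(π·(0.0631)³) = 4.891×10^6 Pa.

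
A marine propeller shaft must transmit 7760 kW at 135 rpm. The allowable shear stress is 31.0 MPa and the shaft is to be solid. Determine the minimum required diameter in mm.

ω = 2π·135/60 = 14.14 rad/s, so T = P/ω = 7760×10³ / 14.14 = 548900 N·m.
For a solid shaft τ_max = 16T/(πd³), so d = (16T/(π τ_allow))^(1/3) = (16·548900/(π·3.10×10^7))^(1/3) = 0.4484 m.

448 mm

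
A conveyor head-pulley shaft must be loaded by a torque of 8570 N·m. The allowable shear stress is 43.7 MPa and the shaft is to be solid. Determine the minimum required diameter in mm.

100 mm

For a solid shaft τ_max = 16T/(πd³), so d = (16T/(π τ_allow))^(1/3) = (16·8570/(π·4.37×10^7))^(1/3) = 0.09996 m.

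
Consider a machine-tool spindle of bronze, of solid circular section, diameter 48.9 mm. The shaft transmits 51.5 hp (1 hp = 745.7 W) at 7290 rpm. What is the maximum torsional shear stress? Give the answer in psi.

ω = 2π·7290/60 = 763.4 rad/s, so T = P/ω = 51.5×745.7 / 763.4 = 50.31 N·m.
J = πd⁴/32 = π(0.0489)⁴/32 = 5.614×10^-7 m⁴.
τ_max = T·r/J = 50.31 × 0.0244 / 5.614×10^-7 = 2.191×10^6 Pa.

318 psi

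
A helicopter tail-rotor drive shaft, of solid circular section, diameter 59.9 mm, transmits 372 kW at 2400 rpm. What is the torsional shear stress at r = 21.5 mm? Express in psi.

3650 psi

ω = 2π·2400/60 = 251.3 rad/s, so T = P/ω = 372×10³ / 251.3 = 1480 N·m.
J = πd⁴/32 = π(0.0599)⁴/32 = 1.264×10^-6 m⁴.
Shear stress varies linearly with radius: τ = T·r/J = 1480 × 0.0215 / 1.264×10^-6 = 2.518×10^7 Pa.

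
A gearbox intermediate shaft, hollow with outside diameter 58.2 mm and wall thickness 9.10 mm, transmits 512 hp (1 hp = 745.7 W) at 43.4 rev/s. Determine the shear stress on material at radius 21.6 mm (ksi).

ω = 2π·43.4 = 272.7 rad/s, so T = P/ω = 512×745.7 / 272.7 = 1400 N·m.
J = π(d_o⁴ − d_i⁴)/32 = π(0.0582⁴ − 0.0400⁴)/32 = 8.751×10^-7 m⁴.
Shear stress varies linearly with radius: τ = T·r/J = 1400 × 0.0216 / 8.751×10^-7 = 3.456×10^7 Pa.

5.01 ksi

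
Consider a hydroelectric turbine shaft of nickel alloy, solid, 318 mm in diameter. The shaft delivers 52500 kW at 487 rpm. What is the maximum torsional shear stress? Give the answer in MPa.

163 MPa

ω = 2π·487/60 = 51.00 rad/s, so T = P/ω = 52500×10³ / 51.00 = 1.029e6 N·m.
J = πd⁴/32 = π(0.318)⁴/32 = 1.004×10^-3 m⁴.
τ_max = T·r/J = 1.029e6 × 0.159 / 1.004×10^-3 = 1.630×10^8 Pa.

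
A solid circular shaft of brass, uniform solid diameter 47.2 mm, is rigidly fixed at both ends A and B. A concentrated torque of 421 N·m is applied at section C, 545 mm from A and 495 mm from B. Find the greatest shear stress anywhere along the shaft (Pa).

1.07e7 Pa

With uniform GJ and both ends fixed, compatibility θ_AC = θ_CB gives T_A·a = T_B·b, together with T_A + T_B = T₀.
T_A = T₀·b/(a+b) = 421.0·495/1040 = 200.4 N·m; T_B = 220.6 N·m.
τ in each portion: τ_AC = 9.71×10^6 Pa, τ_CB = 1.07×10^7 Pa; maximum is in CB.
τ_max = T_CB·r/J = 220.6·0.0236/4.87×10^-7 = 1.069×10^7 Pa.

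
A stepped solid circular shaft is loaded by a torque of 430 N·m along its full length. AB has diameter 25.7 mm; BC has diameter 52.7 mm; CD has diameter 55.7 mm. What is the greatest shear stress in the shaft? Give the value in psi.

Under the same torque, τ_max = 16T/(πd³) is largest where d is smallest — segment AB (d = 25.7 mm).
τ_max = 16·430.0/(π·(0.0257)³) = 1.290×10^8 Pa.

18700 psi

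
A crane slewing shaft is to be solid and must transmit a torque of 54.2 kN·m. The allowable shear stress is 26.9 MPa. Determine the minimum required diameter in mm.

217 mm

For a solid shaft τ_max = 16T/(πd³), so d = (16T/(π τ_allow))^(1/3) = (16·54200/(π·2.69×10^7))^(1/3) = 0.2173 m.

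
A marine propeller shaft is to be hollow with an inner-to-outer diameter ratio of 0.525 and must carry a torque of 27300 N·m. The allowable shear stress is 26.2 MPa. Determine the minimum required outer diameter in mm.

179 mm

For a hollow shaft with d_i/d_o = 0.525: τ_max = 16T/(π d_o³ (1−k⁴)), so d_o = [16T/(π τ_allow (1−k⁴))]^(1/3) = [16·27300/(π·2.62×10^7·0.9240)]^(1/3) = 0.1791 m.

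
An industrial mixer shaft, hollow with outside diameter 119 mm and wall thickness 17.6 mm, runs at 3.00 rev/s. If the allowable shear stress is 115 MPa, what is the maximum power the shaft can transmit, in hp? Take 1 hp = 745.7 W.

725 hp

J = π(d_o⁴ − d_i⁴)/32 = π(0.119⁴ − 0.0838⁴)/32 = 1.485×10^-5 m⁴.
T_max = τ_allow·J/r = 1.15×10^8 × 1.485×10^-5 / 0.0595 = 28690 N·m.
ω = 2π·3.00 = 18.85 rad/s, so P_max = T_max·ω = 5.409×10^5 W.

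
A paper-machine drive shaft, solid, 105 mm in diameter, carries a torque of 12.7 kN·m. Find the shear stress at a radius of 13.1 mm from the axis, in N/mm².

13.9 N/mm²

J = πd⁴/32 = π(0.105)⁴/32 = 1.193×10^-5 m⁴.
Shear stress varies linearly with radius: τ = T·r/J = 12700 × 0.0131 / 1.193×10^-5 = 1.394×10^7 Pa.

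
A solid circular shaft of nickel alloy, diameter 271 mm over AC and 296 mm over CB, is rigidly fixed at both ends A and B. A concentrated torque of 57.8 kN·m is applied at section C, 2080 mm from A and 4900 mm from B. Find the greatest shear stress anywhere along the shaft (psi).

Compatibility: T_A·a/J_AC = T_B·b/J_CB with T_A + T_B = T₀.
J_AC = 5.30×10^-4 m⁴, J_CB = 7.54×10^-4 m⁴, so T_A = T₀·(J_AC/a)/((J_AC/a)+(J_CB/b)) = 36030 N·m, T_B = 21770 N·m.
τ in each portion: τ_AC = 9.22×10^6 Pa, τ_CB = 4.27×10^6 Pa; maximum is in AC.
τ_max = T_AC·r/J = 36030·0.136/5.30×10^-4 = 9.220×10^6 Pa.

1340 psi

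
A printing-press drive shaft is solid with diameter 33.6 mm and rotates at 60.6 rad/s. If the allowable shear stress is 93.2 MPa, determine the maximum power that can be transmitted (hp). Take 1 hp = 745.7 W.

J = πd⁴/32 = π(0.0336)⁴/32 = 1.251×10^-7 m⁴.
T_max = τ_allow·J/r = 9.32×10^7 × 1.251×10^-7 / 0.0168 = 694.2 N·m.
ω = 60.6 rad/s, so P_max = T_max·ω = 4.207×10^4 W.

56.4 hp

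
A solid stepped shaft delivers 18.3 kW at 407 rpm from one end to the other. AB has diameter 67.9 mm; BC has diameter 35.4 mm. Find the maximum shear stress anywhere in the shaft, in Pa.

ω = 2π·407/60 = 42.62 rad/s, so T = P/ω = 18.3×10³ / 42.62 = 429.4 N·m.
Under the same torque, τ_max = 16T/(πd³) is largest where d is smallest — segment BC (d = 35.4 mm).
τ_max = 16·429.4/(π·(0.0354)³) = 4.929×10^7 Pa.

4.93e7 Pa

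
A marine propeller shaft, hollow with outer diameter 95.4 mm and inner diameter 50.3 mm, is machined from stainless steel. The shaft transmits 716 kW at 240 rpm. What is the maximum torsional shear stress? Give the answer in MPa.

ω = 2π·240/60 = 25.13 rad/s, so T = P/ω = 716×10³ / 25.13 = 28490 N·m.
J = π(d_o⁴ − d_i⁴)/32 = π(0.0954⁴ − 0.0503⁴)/32 = 7.503×10^-6 m⁴.
τ_max = T·r/J = 28490 × 0.0477 / 7.503×10^-6 = 1.811×10^8 Pa.

181 MPa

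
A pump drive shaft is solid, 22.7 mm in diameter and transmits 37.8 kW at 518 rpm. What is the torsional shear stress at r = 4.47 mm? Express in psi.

17300 psi

ω = 2π·518/60 = 54.24 rad/s, so T = P/ω = 37.8×10³ / 54.24 = 696.8 N·m.
J = πd⁴/32 = π(0.0227)⁴/32 = 2.607×10^-8 m⁴.
Shear stress varies linearly with radius: τ = T·r/J = 696.8 × 0.00447 / 2.607×10^-8 = 1.195×10^8 Pa.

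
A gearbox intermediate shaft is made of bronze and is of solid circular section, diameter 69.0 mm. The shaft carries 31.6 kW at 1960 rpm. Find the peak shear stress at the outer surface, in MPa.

2.39 MPa

ω = 2π·1960/60 = 205.3 rad/s, so T = P/ω = 31.6×10³ / 205.3 = 154.0 N·m.
J = πd⁴/32 = π(0.0690)⁴/32 = 2.225×10^-6 m⁴.
τ_max = T·r/J = 154.0 × 0.0345 / 2.225×10^-6 = 2.387×10^6 Pa.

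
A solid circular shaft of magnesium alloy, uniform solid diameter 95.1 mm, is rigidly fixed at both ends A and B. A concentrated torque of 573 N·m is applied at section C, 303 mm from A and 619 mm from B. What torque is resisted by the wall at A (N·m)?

With uniform GJ and both ends fixed, compatibility θ_AC = θ_CB gives T_A·a = T_B·b, together with T_A + T_B = T₀.
T_A = T₀·b/(a+b) = 573.0·619/922.0 = 384.7 N·m; T_B = 188.3 N·m.

385 N·m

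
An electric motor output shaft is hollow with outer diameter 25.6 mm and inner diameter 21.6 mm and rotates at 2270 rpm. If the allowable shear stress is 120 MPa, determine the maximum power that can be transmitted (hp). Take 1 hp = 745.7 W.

J = π(d_o⁴ − d_i⁴)/32 = π(0.0256⁴ − 0.0216⁴)/32 = 2.080×10^-8 m⁴.
T_max = τ_allow·J/r = 1.20×10^8 × 2.080×10^-8 / 0.0128 = 195.0 N·m.
ω = 2π·2270/60 = 237.7 rad/s, so P_max = T_max·ω = 4.634×10^4 W.

62.1 hp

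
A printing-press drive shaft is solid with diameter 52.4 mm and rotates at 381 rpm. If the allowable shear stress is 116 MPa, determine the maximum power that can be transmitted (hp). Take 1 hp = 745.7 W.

J = πd⁴/32 = π(0.0524)⁴/32 = 7.402×10^-7 m⁴.
T_max = τ_allow·J/r = 1.16×10^8 × 7.402×10^-7 / 0.0262 = 3277 N·m.
ω = 2π·381/60 = 39.90 rad/s, so P_max = T_max·ω = 1.307×10^5 W.

175 hp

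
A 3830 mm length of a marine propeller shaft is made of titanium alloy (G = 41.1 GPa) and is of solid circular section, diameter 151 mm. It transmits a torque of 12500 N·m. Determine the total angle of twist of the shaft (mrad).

22.8 mrad

J = πd⁴/32 = π(0.151)⁴/32 = 5.104×10^-5 m⁴.
θ = T·L/(G·J) = 12500 × 3.83 / (41.1×10⁹ × 5.104×10^-5) = 0.02282 rad.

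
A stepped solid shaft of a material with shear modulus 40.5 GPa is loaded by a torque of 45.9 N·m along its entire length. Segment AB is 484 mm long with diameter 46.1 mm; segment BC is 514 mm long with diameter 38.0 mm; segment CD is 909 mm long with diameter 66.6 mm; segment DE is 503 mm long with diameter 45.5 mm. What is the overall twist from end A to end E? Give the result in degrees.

J_AB = π(0.0461)⁴/32 = 4.43×10^-7 m⁴; J_BC = π(0.0380)⁴/32 = 2.05×10^-7 m⁴; J_CD = π(0.0666)⁴/32 = 1.93×10^-6 m⁴; J_DE = π(0.0455)⁴/32 = 4.21×10^-7 m⁴.
θ = (T/G)·Σ L_i/J_i = (45.90/40.5×10⁹)·(0.484/4.43×10^-7 + 0.514/2.05×10^-7 + 0.909/1.93×10^-6 + 0.503/4.21×10^-7) = 5.971×10^-3 rad.

0.342°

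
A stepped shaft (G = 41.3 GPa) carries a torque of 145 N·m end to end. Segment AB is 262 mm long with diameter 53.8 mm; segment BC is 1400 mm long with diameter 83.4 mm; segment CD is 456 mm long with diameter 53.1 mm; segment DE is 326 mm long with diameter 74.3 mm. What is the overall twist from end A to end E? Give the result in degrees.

J_AB = π(0.0538)⁴/32 = 8.22×10^-7 m⁴; J_BC = π(0.0834)⁴/32 = 4.75×10^-6 m⁴; J_CD = π(0.0531)⁴/32 = 7.81×10^-7 m⁴; J_DE = π(0.0743)⁴/32 = 2.99×10^-6 m⁴.
θ = (T/G)·Σ L_i/J_i = (145.0/41.3×10⁹)·(0.262/8.22×10^-7 + 1.40/4.75×10^-6 + 0.456/7.81×10^-7 + 0.326/2.99×10^-6) = 4.587×10^-3 rad.

0.263°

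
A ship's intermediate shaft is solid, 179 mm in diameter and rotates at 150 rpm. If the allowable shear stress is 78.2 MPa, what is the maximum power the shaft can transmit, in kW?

1380 kW

J = πd⁴/32 = π(0.179)⁴/32 = 1.008×10^-4 m⁴.
T_max = τ_allow·J/r = 7.82×10^7 × 1.008×10^-4 / 0.0895 = 88060 N·m.
ω = 2π·150/60 = 15.71 rad/s, so P_max = T_max·ω = 1.383×10^6 W.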